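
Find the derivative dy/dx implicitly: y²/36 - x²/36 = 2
Take d/dx of both sides. Since y is implicitly a function of x, the chain rule attaches a y' = dy/dx factor whenever we differentiate through y.

Set F(x, y) = (left side) − (right side), so the curve is F = 0. Differentiating each term of F:
  d/dx[-x^2/36] = -x/18
  d/dx[y^2/36] = y·y'/18
  d/dx[-2] = 0

Collecting, the y'-free part is the partial derivative in x and the y' coefficient is the partial derivative in y:
  ∂F/∂x = -x/18
  ∂F/∂y = y/18

so d/dx[F(x, y(x))] = ∂F/∂x + (∂F/∂y)·y' = 0. Rearranging,
  dy/dx = -(∂F/∂x)/(∂F/∂y) = -(-x/18)/(y/18) = x/y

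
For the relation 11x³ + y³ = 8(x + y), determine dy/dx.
Take d/dx of both sides. Since y is implicitly a function of x, the chain rule attaches a y' = dy/dx factor whenever we differentiate through y.

Set F(x, y) = (left side) − (right side), so the curve is F = 0. Differentiating each term of F:
  d/dx[11x^3] = 33x^2
  d/dx[-8x] = -8
  d/dx[y^3] = 3y^2·y'
  d/dx[-8y] = -8·y'

Collecting, the y'-free part is the partial derivative in x and the y' coefficient is the partial derivative in y:
  ∂F/∂x = 33x^2 - 8
  ∂F/∂y = 3y^2 - 8

so d/dx[F(x, y(x))] = ∂F/∂x + (∂F/∂y)·y' = 0. Rearranging,
  dy/dx = -(∂F/∂x)/(∂F/∂y) = -(33x^2 - 8)/(3y^2 - 8) = (8 - 33x^2)/(3y^2 - 8)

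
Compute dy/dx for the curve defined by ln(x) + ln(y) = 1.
Differentiate both sides with respect to x, treating y as y(x). By the chain rule, any term containing y contributes a factor of y' = dy/dx when we differentiate it.

Move every term to one side and write the relation as F(x, y) = 0. Term by term,
  d/dx[ln(x)] = 1/x
  d/dx[ln(y)] = y'/y
  d/dx[-1] = 0

The pieces without y' make up ∂F/∂x and the coefficient of y' is ∂F/∂y:
  ∂F/∂x = 1/x,
  ∂F/∂y = 1/y.

Since d/dx[F] = ∂F/∂x + (∂F/∂y)·y' = 0, solve for y':
  (∂F/∂y)·y' = -∂F/∂x
  dy/dx = -(∂F/∂x)/(∂F/∂y) = -(1/x)/(1/y) = -y/x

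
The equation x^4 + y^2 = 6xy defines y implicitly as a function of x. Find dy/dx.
Apply d/dx to both sides, remembering that y depends on x. Each occurrence of y therefore brings in a y' = dy/dx via the chain rule.

With F(x, y) equal to the left-hand side minus the right, differentiate F term by term:
  d/dx[x^4] = 4x^3
  d/dx[-6xy] = -6x·y' - 6y
  d/dx[y^2] = 2y·y'
Adding these up, d/dx[F] = 0 becomes
  (4x^3 - 6y) + (-6x + 2y)·y' = 0,
so isolating y',
  dy/dx = -(4x^3 - 6y)/(-6x + 2y) = (2x^3 - 3y)/(3x - y)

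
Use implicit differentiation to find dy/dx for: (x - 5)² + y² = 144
Differentiate both sides with respect to x, treating y as y(x). By the chain rule, any term containing y contributes a factor of y' = dy/dx when we differentiate it.

Move every term to one side and write the relation as F(x, y) = 0. Term by term,
  d/dx[y^2] = 2y·y'
  d/dx[(x - 5)^2] = 2x - 10
  d/dx[-144] = 0

The pieces without y' make up ∂F/∂x and the coefficient of y' is ∂F/∂y:
  ∂F/∂x = 2x - 10,
  ∂F/∂y = 2y.

Since d/dx[F] = ∂F/∂x + (∂F/∂y)·y' = 0, solve for y':
  (∂F/∂y)·y' = -∂F/∂x
  dy/dx = -(∂F/∂x)/(∂F/∂y) = -(2x - 10)/(2y) = (5 - x)/y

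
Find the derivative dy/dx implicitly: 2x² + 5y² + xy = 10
Apply d/dx to both sides, remembering that y depends on x. Each occurrence of y therefore brings in a y' = dy/dx via the chain rule.

With F(x, y) equal to the left-hand side minus the right, differentiate F term by term:
  d/dx[2x^2] = 4x
  d/dx[xy] = x·y' + y
  d/dx[5y^2] = 10y·y'
  d/dx[-10] = 0
Adding these up, d/dx[F] = 0 becomes
  (4x + y) + (x + 10y)·y' = 0,
so isolating y',
  dy/dx = -(4x + y)/(x + 10y) = (-4x - y)/(x + 10y)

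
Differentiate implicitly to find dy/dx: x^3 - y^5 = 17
Apply d/dx to both sides, remembering that y depends on x. Each occurrence of y therefore brings in a y' = dy/dx via the chain rule.

With F(x, y) equal to the left-hand side minus the right, differentiate F term by term:
  d/dx[x^3] = 3x^2
  d/dx[-y^5] = -5y^4·y'
  d/dx[-17] = 0
Adding these up, d/dx[F] = 0 becomes
  (3x^2) + (-5y^4)·y' = 0,
so isolating y',
  dy/dx = -(3x^2)/(-5y^4) = 3x^2/(5y^4)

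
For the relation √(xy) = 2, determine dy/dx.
Apply d/dx to both sides, remembering that y depends on x. Each occurrence of y therefore brings in a y' = dy/dx via the chain rule.

With F(x, y) equal to the left-hand side minus the right, differentiate F term by term:
  d/dx[√(xy)] = √(xy)(x·y'/2 + y/2)/(xy)
  d/dx[-2] = 0
Adding these up, d/dx[F] = 0 becomes
  (√(xy)/(2x)) + (√(xy)/(2y))·y' = 0,
so isolating y',
  dy/dx = -(√(xy)/(2x))/(√(xy)/(2y)) = -y/x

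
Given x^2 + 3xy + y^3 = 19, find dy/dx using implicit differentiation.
Differentiate both sides with respect to x, treating y as y(x). By the chain rule, any term containing y contributes a factor of y' = dy/dx when we differentiate it.

Move every term to one side and write the relation as F(x, y) = 0. Term by term,
  d/dx[x^2] = 2x
  d/dx[3xy] = 3x·y' + 3y
  d/dx[y^3] = 3y^2·y'
  d/dx[-19] = 0

The pieces without y' make up ∂F/∂x and the coefficient of y' is ∂F/∂y:
  ∂F/∂x = 2x + 3y,
  ∂F/∂y = 3x + 3y^2.

Since d/dx[F] = ∂F/∂x + (∂F/∂y)·y' = 0, solve for y':
  (∂F/∂y)·y' = -∂F/∂x
  dy/dx = -(∂F/∂x)/(∂F/∂y) = -(2x + 3y)/(3x + 3y^2) = (-2x/3 - y)/(x + y^2)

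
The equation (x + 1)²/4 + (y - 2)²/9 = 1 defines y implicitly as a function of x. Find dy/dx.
Differentiate both sides with respect to x, treating y as y(x). By the chain rule, any term containing y contributes a factor of y' = dy/dx when we differentiate it.

Move every term to one side and write the relation as F(x, y) = 0. Term by term,
  d/dx[(x + 1)^2/4] = x/2 + 1/2
  d/dx[(y - 2)^2/9] = 2·y'(y - 2)/9
  d/dx[-1] = 0

The pieces without y' make up ∂F/∂x and the coefficient of y' is ∂F/∂y:
  ∂F/∂x = x/2 + 1/2,
  ∂F/∂y = 2y/9 - 4/9.

Since d/dx[F] = ∂F/∂x + (∂F/∂y)·y' = 0, solve for y':
  (∂F/∂y)·y' = -∂F/∂x
  dy/dx = -(∂F/∂x)/(∂F/∂y) = -(x/2 + 1/2)/(2y/9 - 4/9)
        = -((x + 1)/2)/(2(y - 2)/9) = 9(-x - 1)/(4(y - 2))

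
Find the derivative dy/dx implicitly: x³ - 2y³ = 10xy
Differentiate the relation implicitly: treat y = y(x) and apply the chain rule, so every y-derivative picks up a y' = dy/dx factor.

With everything moved to the left-hand side, differentiate term by term:
  d/dx[x^3] = 3x^2
  d/dx[-10xy] = -10x·y' - 10y
  d/dx[-2y^3] = -6y^2·y'

Separating the contributions that come from x directly and those that come through y:
  without y':      3x^2 - 10y
  multiplying y':  -10x - 6y^2

so (3x^2 - 10y) + (-10x - 6y^2)·y' = 0, and therefore
  dy/dx = -(3x^2 - 10y)/(-10x - 6y^2) = (3x^2 - 10y)/(2(5x + 3y^2))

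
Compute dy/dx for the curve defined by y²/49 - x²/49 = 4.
Differentiate the relation implicitly: treat y = y(x) and apply the chain rule, so every y-derivative picks up a y' = dy/dx factor.

With everything moved to the left-hand side, differentiate term by term:
  d/dx[-x^2/49] = -2x/49
  d/dx[y^2/49] = 2y·y'/49
  d/dx[-4] = 0

Separating the contributions that come from x directly and those that come through y:
  without y':      -2x/49
  multiplying y':  2y/49

so (-2x/49) + (2y/49)·y' = 0, and therefore
  dy/dx = -(-2x/49)/(2y/49) = x/y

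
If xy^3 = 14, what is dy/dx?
Differentiate both sides with respect to x, treating y as y(x). By the chain rule, any term containing y contributes a factor of y' = dy/dx when we differentiate it.

Move every term to one side and write the relation as F(x, y) = 0. Term by term,
  d/dx[xy^3] = 3xy^2·y' + y^3
  d/dx[-14] = 0

The pieces without y' make up ∂F/∂x and the coefficient of y' is ∂F/∂y:
  ∂F/∂x = y^3,
  ∂F/∂y = 3xy^2.

Since d/dx[F] = ∂F/∂x + (∂F/∂y)·y' = 0, solve for y':
  (∂F/∂y)·y' = -∂F/∂x
  dy/dx = -(∂F/∂x)/(∂F/∂y) = -(y^3)/(3xy^2) = -y/(3x)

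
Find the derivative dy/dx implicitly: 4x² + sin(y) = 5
Apply d/dx to both sides, remembering that y depends on x. Each occurrence of y therefore brings in a y' = dy/dx via the chain rule.

With F(x, y) equal to the left-hand side minus the right, differentiate F term by term:
  d/dx[4x^2] = 8x
  d/dx[sin(y)] = y'·cos(y)
  d/dx[-5] = 0
Adding these up, d/dx[F] = 0 becomes
  (8x) + (cos(y))·y' = 0,
so isolating y',
  dy/dx = -(8x)/(cos(y)) = -8x/cos(y)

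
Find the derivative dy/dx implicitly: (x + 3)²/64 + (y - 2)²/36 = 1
Apply d/dx to both sides, remembering that y depends on x. Each occurrence of y therefore brings in a y' = dy/dx via the chain rule.

With F(x, y) equal to the left-hand side minus the right, differentiate F term by term:
  d/dx[(x + 3)^2/64] = x/32 + 3/32
  d/dx[(y - 2)^2/36] = y'(y - 2)/18
  d/dx[-1] = 0
Adding these up, d/dx[F] = 0 becomes
  (x/32 + 3/32) + (y/18 - 1/9)·y' = 0,
so isolating y',
  dy/dx = -(x/32 + 3/32)/(y/18 - 1/9)
        = -((x + 3)/32)/((y - 2)/18) = 9(-x - 3)/(16(y - 2))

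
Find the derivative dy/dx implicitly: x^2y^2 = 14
Differentiate both sides with respect to x, treating y as y(x). By the chain rule, any term containing y contributes a factor of y' = dy/dx when we differentiate it.

Move every term to one side and write the relation as F(x, y) = 0. Term by term,
  d/dx[x^2y^2] = 2x^2y·y' + 2xy^2
  d/dx[-14] = 0

The pieces without y' make up ∂F/∂x and the coefficient of y' is ∂F/∂y:
  ∂F/∂x = 2xy^2,
  ∂F/∂y = 2x^2y.

Since d/dx[F] = ∂F/∂x + (∂F/∂y)·y' = 0, solve for y':
  (∂F/∂y)·y' = -∂F/∂x
  dy/dx = -(∂F/∂x)/(∂F/∂y) = -(2xy^2)/(2x^2y) = -y/x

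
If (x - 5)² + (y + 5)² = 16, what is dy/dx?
Differentiate the relation implicitly: treat y = y(x) and apply the chain rule, so every y-derivative picks up a y' = dy/dx factor.

With everything moved to the left-hand side, differentiate term by term:
  d/dx[(x - 5)^2] = 2x - 10
  d/dx[(y + 5)^2] = 2·y'(y + 5)
  d/dx[-16] = 0

Separating the contributions that come from x directly and those that come through y:
  without y':      2x - 10
  multiplying y':  2y + 10

so (2x - 10) + (2y + 10)·y' = 0, and therefore
  dy/dx = -(2x - 10)/(2y + 10) = (5 - x)/(y + 5)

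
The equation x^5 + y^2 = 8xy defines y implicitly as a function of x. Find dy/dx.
Apply d/dx to both sides, remembering that y depends on x. Each occurrence of y therefore brings in a y' = dy/dx via the chain rule.

With F(x, y) equal to the left-hand side minus the right, differentiate F term by term:
  d/dx[x^5] = 5x^4
  d/dx[-8xy] = -8x·y' - 8y
  d/dx[y^2] = 2y·y'
Adding these up, d/dx[F] = 0 becomes
  (5x^4 - 8y) + (-8x + 2y)·y' = 0,
so isolating y',
  dy/dx = -(5x^4 - 8y)/(-8x + 2y) = (5x^4 - 8y)/(2(4x - y))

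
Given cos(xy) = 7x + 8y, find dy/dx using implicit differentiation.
Differentiate the relation implicitly: treat y = y(x) and apply the chain rule, so every y-derivative picks up a y' = dy/dx factor.

With everything moved to the left-hand side, differentiate term by term:
  d/dx[-7x] = -7
  d/dx[-8y] = -8·y'
  d/dx[cos(xy)] = -(x·y' + y)·sin(xy)

Separating the contributions that come from x directly and those that come through y:
  without y':      -y·sin(xy) - 7
  multiplying y':  -x·sin(xy) - 8

so (-y·sin(xy) - 7) + (-x·sin(xy) - 8)·y' = 0, and therefore
  dy/dx = -(-y·sin(xy) - 7)/(-x·sin(xy) - 8) = -(y·sin(xy) + 7)/(x·sin(xy) + 8)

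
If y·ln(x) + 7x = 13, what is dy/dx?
Differentiate both sides with respect to x, treating y as y(x). By the chain rule, any term containing y contributes a factor of y' = dy/dx when we differentiate it.

Move every term to one side and write the relation as F(x, y) = 0. Term by term,
  d/dx[7x] = 7
  d/dx[y·ln(x)] = y'·ln(x) + y/x
  d/dx[-13] = 0

The pieces without y' make up ∂F/∂x and the coefficient of y' is ∂F/∂y:
  ∂F/∂x = 7 + y/x,
  ∂F/∂y = ln(x).

Since d/dx[F] = ∂F/∂x + (∂F/∂y)·y' = 0, solve for y':
  (∂F/∂y)·y' = -∂F/∂x
  dy/dx = -(∂F/∂x)/(∂F/∂y) = -(7 + y/x)/(ln(x))
        = -((7x + y)/x)/(ln(x)) = (-7x - y)/(x·ln(x))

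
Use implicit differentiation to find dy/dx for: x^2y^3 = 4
Take d/dx of both sides. Since y is implicitly a function of x, the chain rule attaches a y' = dy/dx factor whenever we differentiate through y.

Set F(x, y) = (left side) − (right side), so the curve is F = 0. Differentiating each term of F:
  d/dx[x^2y^3] = 3x^2y^2·y' + 2xy^3
  d/dx[-4] = 0

Collecting, the y'-free part is the partial derivative in x and the y' coefficient is the partial derivative in y:
  ∂F/∂x = 2xy^3
  ∂F/∂y = 3x^2y^2

so d/dx[F(x, y(x))] = ∂F/∂x + (∂F/∂y)·y' = 0. Rearranging,
  dy/dx = -(∂F/∂x)/(∂F/∂y) = -(2xy^3)/(3x^2y^2) = -2y/(3x)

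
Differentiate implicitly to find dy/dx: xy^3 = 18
Differentiate the relation implicitly: treat y = y(x) and apply the chain rule, so every y-derivative picks up a y' = dy/dx factor.

With everything moved to the left-hand side, differentiate term by term:
  d/dx[xy^3] = 3xy^2·y' + y^3
  d/dx[-18] = 0

Separating the contributions that come from x directly and those that come through y:
  without y':      y^3
  multiplying y':  3xy^2

so (y^3) + (3xy^2)·y' = 0, and therefore
  dy/dx = -(y^3)/(3xy^2) = -y/(3x)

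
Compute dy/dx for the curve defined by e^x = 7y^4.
Apply d/dx to both sides, remembering that y depends on x. Each occurrence of y therefore brings in a y' = dy/dx via the chain rule.

With F(x, y) equal to the left-hand side minus the right, differentiate F term by term:
  d/dx[-7y^4] = -28y^3·y'
  d/dx[e^(x)] = e^(x)
Adding these up, d/dx[F] = 0 becomes
  (e^(x)) + (-28y^3)·y' = 0,
so isolating y',
  dy/dx = -(e^(x))/(-28y^3) = e^(x)/(28y^3)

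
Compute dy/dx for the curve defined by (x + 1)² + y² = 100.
Apply d/dx to both sides, remembering that y depends on x. Each occurrence of y therefore brings in a y' = dy/dx via the chain rule.

With F(x, y) equal to the left-hand side minus the right, differentiate F term by term:
  d/dx[y^2] = 2y·y'
  d/dx[(x + 1)^2] = 2x + 2
  d/dx[-100] = 0
Adding these up, d/dx[F] = 0 becomes
  (2x + 2) + (2y)·y' = 0,
so isolating y',
  dy/dx = -(2x + 2)/(2y) = (-x - 1)/y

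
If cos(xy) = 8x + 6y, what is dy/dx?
Apply d/dx to both sides, remembering that y depends on x. Each occurrence of y therefore brings in a y' = dy/dx via the chain rule.

With F(x, y) equal to the left-hand side minus the right, differentiate F term by term:
  d/dx[-8x] = -8
  d/dx[-6y] = -6·y'
  d/dx[cos(xy)] = -(x·y' + y)·sin(xy)
Adding these up, d/dx[F] = 0 becomes
  (-y·sin(xy) - 8) + (-x·sin(xy) - 6)·y' = 0,
so isolating y',
  dy/dx = -(-y·sin(xy) - 8)/(-x·sin(xy) - 6) = -(y·sin(xy) + 8)/(x·sin(xy) + 6)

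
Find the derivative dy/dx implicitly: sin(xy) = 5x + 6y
Differentiate both sides with respect to x, treating y as y(x). By the chain rule, any term containing y contributes a factor of y' = dy/dx when we differentiate it.

Move every term to one side and write the relation as F(x, y) = 0. Term by term,
  d/dx[-5x] = -5
  d/dx[-6y] = -6·y'
  d/dx[sin(xy)] = (x·y' + y)·cos(xy)

The pieces without y' make up ∂F/∂x and the coefficient of y' is ∂F/∂y:
  ∂F/∂x = y·cos(xy) - 5,
  ∂F/∂y = x·cos(xy) - 6.

Since d/dx[F] = ∂F/∂x + (∂F/∂y)·y' = 0, solve for y':
  (∂F/∂y)·y' = -∂F/∂x
  dy/dx = -(∂F/∂x)/(∂F/∂y) = -(y·cos(xy) - 5)/(x·cos(xy) - 6) = (-y·cos(xy) + 5)/(x·cos(xy) - 6)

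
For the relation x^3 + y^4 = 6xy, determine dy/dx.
Apply d/dx to both sides, remembering that y depends on x. Each occurrence of y therefore brings in a y' = dy/dx via the chain rule.

With F(x, y) equal to the left-hand side minus the right, differentiate F term by term:
  d/dx[x^3] = 3x^2
  d/dx[-6xy] = -6x·y' - 6y
  d/dx[y^4] = 4y^3·y'
Adding these up, d/dx[F] = 0 becomes
  (3x^2 - 6y) + (-6x + 4y^3)·y' = 0,
so isolating y',
  dy/dx = -(3x^2 - 6y)/(-6x + 4y^3) = 3(x^2 - 2y)/(2(3x - 2y^3))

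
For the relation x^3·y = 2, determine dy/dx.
Differentiate the relation implicitly: treat y = y(x) and apply the chain rule, so every y-derivative picks up a y' = dy/dx factor.

With everything moved to the left-hand side, differentiate term by term:
  d/dx[x^3y] = x^3·y' + 3x^2y
  d/dx[-2] = 0

Separating the contributions that come from x directly and those that come through y:
  without y':      3x^2y
  multiplying y':  x^3

so (3x^2y) + (x^3)·y' = 0, and therefore
  dy/dx = -(3x^2y)/(x^3) = -3y/x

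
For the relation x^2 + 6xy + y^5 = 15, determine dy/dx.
Differentiate the relation implicitly: treat y = y(x) and apply the chain rule, so every y-derivative picks up a y' = dy/dx factor.

With everything moved to the left-hand side, differentiate term by term:
  d/dx[x^2] = 2x
  d/dx[6xy] = 6x·y' + 6y
  d/dx[y^5] = 5y^4·y'
  d/dx[-15] = 0

Separating the contributions that come from x directly and those that come through y:
  without y':      2x + 6y
  multiplying y':  6x + 5y^4

so (2x + 6y) + (6x + 5y^4)·y' = 0, and therefore
  dy/dx = -(2x + 6y)/(6x + 5y^4) = 2(-x - 3y)/(6x + 5y^4)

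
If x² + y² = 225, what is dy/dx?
Differentiate the relation implicitly: treat y = y(x) and apply the chain rule, so every y-derivative picks up a y' = dy/dx factor.

With everything moved to the left-hand side, differentiate term by term:
  d/dx[x^2] = 2x
  d/dx[y^2] = 2y·y'
  d/dx[-225] = 0

Separating the contributions that come from x directly and those that come through y:
  without y':      2x
  multiplying y':  2y

so (2x) + (2y)·y' = 0, and therefore
  dy/dx = -(2x)/(2y) = -x/y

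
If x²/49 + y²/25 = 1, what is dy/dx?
Take d/dx of both sides. Since y is implicitly a function of x, the chain rule attaches a y' = dy/dx factor whenever we differentiate through y.

Set F(x, y) = (left side) − (right side), so the curve is F = 0. Differentiating each term of F:
  d/dx[x^2/49] = 2x/49
  d/dx[y^2/25] = 2y·y'/25
  d/dx[-1] = 0

Collecting, the y'-free part is the partial derivative in x and the y' coefficient is the partial derivative in y:
  ∂F/∂x = 2x/49
  ∂F/∂y = 2y/25

so d/dx[F(x, y(x))] = ∂F/∂x + (∂F/∂y)·y' = 0. Rearranging,
  dy/dx = -(∂F/∂x)/(∂F/∂y) = -(2x/49)/(2y/25) = -25x/(49y)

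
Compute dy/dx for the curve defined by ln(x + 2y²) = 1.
Differentiate both sides with respect to x, treating y as y(x). By the chain rule, any term containing y contributes a factor of y' = dy/dx when we differentiate it.

Move every term to one side and write the relation as F(x, y) = 0. Term by term,
  d/dx[ln(x + 2y^2)] = (4y·y' + 1)/(x + 2y^2)
  d/dx[-1] = 0

The pieces without y' make up ∂F/∂x and the coefficient of y' is ∂F/∂y:
  ∂F/∂x = 1/(x + 2y^2),
  ∂F/∂y = 4y/(x + 2y^2).

Since d/dx[F] = ∂F/∂x + (∂F/∂y)·y' = 0, solve for y':
  (∂F/∂y)·y' = -∂F/∂x
  dy/dx = -(∂F/∂x)/(∂F/∂y) = -(1/(x + 2y^2))/(4y/(x + 2y^2)) = -1/(4y)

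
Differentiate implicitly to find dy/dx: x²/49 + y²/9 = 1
Take d/dx of both sides. Since y is implicitly a function of x, the chain rule attaches a y' = dy/dx factor whenever we differentiate through y.

Set F(x, y) = (left side) − (right side), so the curve is F = 0. Differentiating each term of F:
  d/dx[x^2/49] = 2x/49
  d/dx[y^2/9] = 2y·y'/9
  d/dx[-1] = 0

Collecting, the y'-free part is the partial derivative in x and the y' coefficient is the partial derivative in y:
  ∂F/∂x = 2x/49
  ∂F/∂y = 2y/9

so d/dx[F(x, y(x))] = ∂F/∂x + (∂F/∂y)·y' = 0. Rearranging,
  dy/dx = -(∂F/∂x)/(∂F/∂y) = -(2x/49)/(2y/9) = -9x/(49y)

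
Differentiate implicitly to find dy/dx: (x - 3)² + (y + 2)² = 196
Differentiate both sides with respect to x, treating y as y(x). By the chain rule, any term containing y contributes a factor of y' = dy/dx when we differentiate it.

Move every term to one side and write the relation as F(x, y) = 0. Term by term,
  d/dx[(x - 3)^2] = 2x - 6
  d/dx[(y + 2)^2] = 2·y'(y + 2)
  d/dx[-196] = 0

The pieces without y' make up ∂F/∂x and the coefficient of y' is ∂F/∂y:
  ∂F/∂x = 2x - 6,
  ∂F/∂y = 2y + 4.

Since d/dx[F] = ∂F/∂x + (∂F/∂y)·y' = 0, solve for y':
  (∂F/∂y)·y' = -∂F/∂x
  dy/dx = -(∂F/∂x)/(∂F/∂y) = -(2x - 6)/(2y + 4) = (3 - x)/(y + 2)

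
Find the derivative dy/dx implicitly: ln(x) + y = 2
Apply d/dx to both sides, remembering that y depends on x. Each occurrence of y therefore brings in a y' = dy/dx via the chain rule.

With F(x, y) equal to the left-hand side minus the right, differentiate F term by term:
  d/dx[y] = y'
  d/dx[ln(x)] = 1/x
  d/dx[-2] = 0
Adding these up, d/dx[F] = 0 becomes
  (1/x) + (1)·y' = 0,
so isolating y',
  dy/dx = -(1/x)/(1) = -1/x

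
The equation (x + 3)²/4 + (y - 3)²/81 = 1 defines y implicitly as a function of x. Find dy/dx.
Apply d/dx to both sides, remembering that y depends on x. Each occurrence of y therefore brings in a y' = dy/dx via the chain rule.

With F(x, y) equal to the left-hand side minus the right, differentiate F term by term:
  d/dx[(x + 3)^2/4] = x/2 + 3/2
  d/dx[(y - 3)^2/81] = 2·y'(y - 3)/81
  d/dx[-1] = 0
Adding these up, d/dx[F] = 0 becomes
  (x/2 + 3/2) + (2y/81 - 2/27)·y' = 0,
so isolating y',
  dy/dx = -(x/2 + 3/2)/(2y/81 - 2/27)
        = -((x + 3)/2)/(2(y - 3)/81) = 81(-x - 3)/(4(y - 3))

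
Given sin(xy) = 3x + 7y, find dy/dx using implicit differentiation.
Differentiate the relation implicitly: treat y = y(x) and apply the chain rule, so every y-derivative picks up a y' = dy/dx factor.

With everything moved to the left-hand side, differentiate term by term:
  d/dx[-3x] = -3
  d/dx[-7y] = -7·y'
  d/dx[sin(xy)] = (x·y' + y)·cos(xy)

Separating the contributions that come from x directly and those that come through y:
  without y':      y·cos(xy) - 3
  multiplying y':  x·cos(xy) - 7

so (y·cos(xy) - 3) + (x·cos(xy) - 7)·y' = 0, and therefore
  dy/dx = -(y·cos(xy) - 3)/(x·cos(xy) - 7) = (-y·cos(xy) + 3)/(x·cos(xy) - 7)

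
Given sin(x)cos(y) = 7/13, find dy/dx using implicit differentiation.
Differentiate the relation implicitly: treat y = y(x) and apply the chain rule, so every y-derivative picks up a y' = dy/dx factor.

With everything moved to the left-hand side, differentiate term by term:
  d/dx[sin(x)·cos(y)] = -y'·sin(x)·sin(y) + cos(x)·cos(y)
  d/dx[-7/13] = 0

Separating the contributions that come from x directly and those that come through y:
  without y':      cos(x)·cos(y)
  multiplying y':  -sin(x)·sin(y)

so (cos(x)·cos(y)) + (-sin(x)·sin(y))·y' = 0, and therefore
  dy/dx = -(cos(x)·cos(y))/(-sin(x)·sin(y)) = 1/(tan(x)·tan(y))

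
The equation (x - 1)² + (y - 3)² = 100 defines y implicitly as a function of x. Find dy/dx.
Differentiate the relation implicitly: treat y = y(x) and apply the chain rule, so every y-derivative picks up a y' = dy/dx factor.

With everything moved to the left-hand side, differentiate term by term:
  d/dx[(x - 1)^2] = 2x - 2
  d/dx[(y - 3)^2] = 2·y'(y - 3)
  d/dx[-100] = 0

Separating the contributions that come from x directly and those that come through y:
  without y':      2x - 2
  multiplying y':  2y - 6

so (2x - 2) + (2y - 6)·y' = 0, and therefore
  dy/dx = -(2x - 2)/(2y - 6) = (1 - x)/(y - 3)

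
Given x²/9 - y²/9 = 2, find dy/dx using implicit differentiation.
Apply d/dx to both sides, remembering that y depends on x. Each occurrence of y therefore brings in a y' = dy/dx via the chain rule.

With F(x, y) equal to the left-hand side minus the right, differentiate F term by term:
  d/dx[x^2/9] = 2x/9
  d/dx[-y^2/9] = -2y·y'/9
  d/dx[-2] = 0
Adding these up, d/dx[F] = 0 becomes
  (2x/9) + (-2y/9)·y' = 0,
so isolating y',
  dy/dx = -(2x/9)/(-2y/9) = x/y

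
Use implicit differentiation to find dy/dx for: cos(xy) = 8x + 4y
Differentiate the relation implicitly: treat y = y(x) and apply the chain rule, so every y-derivative picks up a y' = dy/dx factor.

With everything moved to the left-hand side, differentiate term by term:
  d/dx[-8x] = -8
  d/dx[-4y] = -4·y'
  d/dx[cos(xy)] = -(x·y' + y)·sin(xy)

Separating the contributions that come from x directly and those that come through y:
  without y':      -y·sin(xy) - 8
  multiplying y':  -x·sin(xy) - 4

so (-y·sin(xy) - 8) + (-x·sin(xy) - 4)·y' = 0, and therefore
  dy/dx = -(-y·sin(xy) - 8)/(-x·sin(xy) - 4) = -(y·sin(xy) + 8)/(x·sin(xy) + 4)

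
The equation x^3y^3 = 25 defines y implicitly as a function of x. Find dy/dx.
Apply d/dx to both sides, remembering that y depends on x. Each occurrence of y therefore brings in a y' = dy/dx via the chain rule.

With F(x, y) equal to the left-hand side minus the right, differentiate F term by term:
  d/dx[x^3y^3] = 3x^3y^2·y' + 3x^2y^3
  d/dx[-25] = 0
Adding these up, d/dx[F] = 0 becomes
  (3x^2y^3) + (3x^3y^2)·y' = 0,
so isolating y',
  dy/dx = -(3x^2y^3)/(3x^3y^2) = -y/x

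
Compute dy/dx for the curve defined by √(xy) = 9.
Take d/dx of both sides. Since y is implicitly a function of x, the chain rule attaches a y' = dy/dx factor whenever we differentiate through y.

Set F(x, y) = (left side) − (right side), so the curve is F = 0. Differentiating each term of F:
  d/dx[√(xy)] = √(xy)(x·y'/2 + y/2)/(xy)
  d/dx[-9] = 0

Collecting, the y'-free part is the partial derivative in x and the y' coefficient is the partial derivative in y:
  ∂F/∂x = √(xy)/(2x)
  ∂F/∂y = √(xy)/(2y)

so d/dx[F(x, y(x))] = ∂F/∂x + (∂F/∂y)·y' = 0. Rearranging,
  dy/dx = -(∂F/∂x)/(∂F/∂y) = -(√(xy)/(2x))/(√(xy)/(2y)) = -y/x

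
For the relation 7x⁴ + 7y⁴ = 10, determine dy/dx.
Apply d/dx to both sides, remembering that y depends on x. Each occurrence of y therefore brings in a y' = dy/dx via the chain rule.

With F(x, y) equal to the left-hand side minus the right, differentiate F term by term:
  d/dx[7x^4] = 28x^3
  d/dx[7y^4] = 28y^3·y'
  d/dx[-10] = 0
Adding these up, d/dx[F] = 0 becomes
  (28x^3) + (28y^3)·y' = 0,
so isolating y',
  dy/dx = -(28x^3)/(28y^3) = -x^3/y^3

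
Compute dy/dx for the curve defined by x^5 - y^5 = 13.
Take d/dx of both sides. Since y is implicitly a function of x, the chain rule attaches a y' = dy/dx factor whenever we differentiate through y.

Set F(x, y) = (left side) − (right side), so the curve is F = 0. Differentiating each term of F:
  d/dx[x^5] = 5x^4
  d/dx[-y^5] = -5y^4·y'
  d/dx[-13] = 0

Collecting, the y'-free part is the partial derivative in x and the y' coefficient is the partial derivative in y:
  ∂F/∂x = 5x^4
  ∂F/∂y = -5y^4

so d/dx[F(x, y(x))] = ∂F/∂x + (∂F/∂y)·y' = 0. Rearranging,
  dy/dx = -(∂F/∂x)/(∂F/∂y) = -(5x^4)/(-5y^4) = x^4/y^4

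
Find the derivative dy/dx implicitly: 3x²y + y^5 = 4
Differentiate both sides with respect to x, treating y as y(x). By the chain rule, any term containing y contributes a factor of y' = dy/dx when we differentiate it.

Move every term to one side and write the relation as F(x, y) = 0. Term by term,
  d/dx[3x^2y] = 3x^2·y' + 6xy
  d/dx[y^5] = 5y^4·y'
  d/dx[-4] = 0

The pieces without y' make up ∂F/∂x and the coefficient of y' is ∂F/∂y:
  ∂F/∂x = 6xy,
  ∂F/∂y = 3x^2 + 5y^4.

Since d/dx[F] = ∂F/∂x + (∂F/∂y)·y' = 0, solve for y':
  (∂F/∂y)·y' = -∂F/∂x
  dy/dx = -(∂F/∂x)/(∂F/∂y) = -(6xy)/(3x^2 + 5y^4) = -6xy/(3x^2 + 5y^4)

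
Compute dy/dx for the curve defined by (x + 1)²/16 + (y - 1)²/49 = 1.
Differentiate both sides with respect to x, treating y as y(x). By the chain rule, any term containing y contributes a factor of y' = dy/dx when we differentiate it.

Move every term to one side and write the relation as F(x, y) = 0. Term by term,
  d/dx[(x + 1)^2/16] = x/8 + 1/8
  d/dx[(y - 1)^2/49] = 2·y'(y - 1)/49
  d/dx[-1] = 0

The pieces without y' make up ∂F/∂x and the coefficient of y' is ∂F/∂y:
  ∂F/∂x = x/8 + 1/8,
  ∂F/∂y = 2y/49 - 2/49.

Since d/dx[F] = ∂F/∂x + (∂F/∂y)·y' = 0, solve for y':
  (∂F/∂y)·y' = -∂F/∂x
  dy/dx = -(∂F/∂x)/(∂F/∂y) = -(x/8 + 1/8)/(2y/49 - 2/49)
        = -((x + 1)/8)/(2(y - 1)/49) = 49(-x - 1)/(16(y - 1))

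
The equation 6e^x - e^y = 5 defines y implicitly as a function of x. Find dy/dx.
Apply d/dx to both sides, remembering that y depends on x. Each occurrence of y therefore brings in a y' = dy/dx via the chain rule.

With F(x, y) equal to the left-hand side minus the right, differentiate F term by term:
  d/dx[6e^(x)] = 6e^(x)
  d/dx[-e^(y)] = -y'·e^(y)
  d/dx[-5] = 0
Adding these up, d/dx[F] = 0 becomes
  (6e^(x)) + (-e^(y))·y' = 0,
so isolating y',
  dy/dx = -(6e^(x))/(-e^(y)) = 6e^(x - y)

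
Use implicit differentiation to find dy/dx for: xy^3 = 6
Differentiate the relation implicitly: treat y = y(x) and apply the chain rule, so every y-derivative picks up a y' = dy/dx factor.

With everything moved to the left-hand side, differentiate term by term:
  d/dx[xy^3] = 3xy^2·y' + y^3
  d/dx[-6] = 0

Separating the contributions that come from x directly and those that come through y:
  without y':      y^3
  multiplying y':  3xy^2

so (y^3) + (3xy^2)·y' = 0, and therefore
  dy/dx = -(y^3)/(3xy^2) = -y/(3x)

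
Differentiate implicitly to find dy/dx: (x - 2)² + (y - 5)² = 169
Apply d/dx to both sides, remembering that y depends on x. Each occurrence of y therefore brings in a y' = dy/dx via the chain rule.

With F(x, y) equal to the left-hand side minus the right, differentiate F term by term:
  d/dx[(x - 2)^2] = 2x - 4
  d/dx[(y - 5)^2] = 2·y'(y - 5)
  d/dx[-169] = 0
Adding these up, d/dx[F] = 0 becomes
  (2x - 4) + (2y - 10)·y' = 0,
so isolating y',
  dy/dx = -(2x - 4)/(2y - 10) = (2 - x)/(y - 5)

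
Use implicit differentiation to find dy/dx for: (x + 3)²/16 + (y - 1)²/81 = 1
Differentiate both sides with respect to x, treating y as y(x). By the chain rule, any term containing y contributes a factor of y' = dy/dx when we differentiate it.

Move every term to one side and write the relation as F(x, y) = 0. Term by term,
  d/dx[(x + 3)^2/16] = x/8 + 3/8
  d/dx[(y - 1)^2/81] = 2·y'(y - 1)/81
  d/dx[-1] = 0

The pieces without y' make up ∂F/∂x and the coefficient of y' is ∂F/∂y:
  ∂F/∂x = x/8 + 3/8,
  ∂F/∂y = 2y/81 - 2/81.

Since d/dx[F] = ∂F/∂x + (∂F/∂y)·y' = 0, solve for y':
  (∂F/∂y)·y' = -∂F/∂x
  dy/dx = -(∂F/∂x)/(∂F/∂y) = -(x/8 + 3/8)/(2y/81 - 2/81)
        = -((x + 3)/8)/(2(y - 1)/81) = 81(-x - 3)/(16(y - 1))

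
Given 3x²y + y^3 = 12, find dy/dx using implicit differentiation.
Take d/dx of both sides. Since y is implicitly a function of x, the chain rule attaches a y' = dy/dx factor whenever we differentiate through y.

Set F(x, y) = (left side) − (right side), so the curve is F = 0. Differentiating each term of F:
  d/dx[3x^2y] = 3x^2·y' + 6xy
  d/dx[y^3] = 3y^2·y'
  d/dx[-12] = 0

Collecting, the y'-free part is the partial derivative in x and the y' coefficient is the partial derivative in y:
  ∂F/∂x = 6xy
  ∂F/∂y = 3x^2 + 3y^2

so d/dx[F(x, y(x))] = ∂F/∂x + (∂F/∂y)·y' = 0. Rearranging,
  dy/dx = -(∂F/∂x)/(∂F/∂y) = -(6xy)/(3x^2 + 3y^2) = -2xy/(x^2 + y^2)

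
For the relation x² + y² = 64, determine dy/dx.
Differentiate both sides with respect to x, treating y as y(x). By the chain rule, any term containing y contributes a factor of y' = dy/dx when we differentiate it.

Move every term to one side and write the relation as F(x, y) = 0. Term by term,
  d/dx[x^2] = 2x
  d/dx[y^2] = 2y·y'
  d/dx[-64] = 0

The pieces without y' make up ∂F/∂x and the coefficient of y' is ∂F/∂y:
  ∂F/∂x = 2x,
  ∂F/∂y = 2y.

Since d/dx[F] = ∂F/∂x + (∂F/∂y)·y' = 0, solve for y':
  (∂F/∂y)·y' = -∂F/∂x
  dy/dx = -(∂F/∂x)/(∂F/∂y) = -(2x)/(2y) = -x/y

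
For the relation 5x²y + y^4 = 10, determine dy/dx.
Differentiate the relation implicitly: treat y = y(x) and apply the chain rule, so every y-derivative picks up a y' = dy/dx factor.

With everything moved to the left-hand side, differentiate term by term:
  d/dx[5x^2y] = 5x^2·y' + 10xy
  d/dx[y^4] = 4y^3·y'
  d/dx[-10] = 0

Separating the contributions that come from x directly and those that come through y:
  without y':      10xy
  multiplying y':  5x^2 + 4y^3

so (10xy) + (5x^2 + 4y^3)·y' = 0, and therefore
  dy/dx = -(10xy)/(5x^2 + 4y^3) = -10xy/(5x^2 + 4y^3)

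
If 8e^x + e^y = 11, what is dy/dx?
Apply d/dx to both sides, remembering that y depends on x. Each occurrence of y therefore brings in a y' = dy/dx via the chain rule.

With F(x, y) equal to the left-hand side minus the right, differentiate F term by term:
  d/dx[8e^(x)] = 8e^(x)
  d/dx[e^(y)] = y'·e^(y)
  d/dx[-11] = 0
Adding these up, d/dx[F] = 0 becomes
  (8e^(x)) + (e^(y))·y' = 0,
so isolating y',
  dy/dx = -(8e^(x))/(e^(y)) = -8e^(x - y)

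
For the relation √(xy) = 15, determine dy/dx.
Take d/dx of both sides. Since y is implicitly a function of x, the chain rule attaches a y' = dy/dx factor whenever we differentiate through y.

Set F(x, y) = (left side) − (right side), so the curve is F = 0. Differentiating each term of F:
  d/dx[√(xy)] = √(xy)(x·y'/2 + y/2)/(xy)
  d/dx[-15] = 0

Collecting, the y'-free part is the partial derivative in x and the y' coefficient is the partial derivative in y:
  ∂F/∂x = √(xy)/(2x)
  ∂F/∂y = √(xy)/(2y)

so d/dx[F(x, y(x))] = ∂F/∂x + (∂F/∂y)·y' = 0. Rearranging,
  dy/dx = -(∂F/∂x)/(∂F/∂y) = -(√(xy)/(2x))/(√(xy)/(2y)) = -y/x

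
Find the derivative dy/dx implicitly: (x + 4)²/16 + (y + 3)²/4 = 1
Apply d/dx to both sides, remembering that y depends on x. Each occurrence of y therefore brings in a y' = dy/dx via the chain rule.

With F(x, y) equal to the left-hand side minus the right, differentiate F term by term:
  d/dx[(x + 4)^2/16] = x/8 + 1/2
  d/dx[(y + 3)^2/4] = y'(y + 3)/2
  d/dx[-1] = 0
Adding these up, d/dx[F] = 0 becomes
  (x/8 + 1/2) + (y/2 + 3/2)·y' = 0,
so isolating y',
  dy/dx = -(x/8 + 1/2)/(y/2 + 3/2)
        = -((x + 4)/8)/((y + 3)/2) = (-x - 4)/(4(y + 3))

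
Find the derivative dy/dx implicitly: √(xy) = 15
Differentiate the relation implicitly: treat y = y(x) and apply the chain rule, so every y-derivative picks up a y' = dy/dx factor.

With everything moved to the left-hand side, differentiate term by term:
  d/dx[√(xy)] = √(xy)(x·y'/2 + y/2)/(xy)
  d/dx[-15] = 0

Separating the contributions that come from x directly and those that come through y:
  without y':      √(xy)/(2x)
  multiplying y':  √(xy)/(2y)

so (√(xy)/(2x)) + (√(xy)/(2y))·y' = 0, and therefore
  dy/dx = -(√(xy)/(2x))/(√(xy)/(2y)) = -y/x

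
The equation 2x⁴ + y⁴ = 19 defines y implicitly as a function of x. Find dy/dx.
Differentiate the relation implicitly: treat y = y(x) and apply the chain rule, so every y-derivative picks up a y' = dy/dx factor.

With everything moved to the left-hand side, differentiate term by term:
  d/dx[2x^4] = 8x^3
  d/dx[y^4] = 4y^3·y'
  d/dx[-19] = 0

Separating the contributions that come from x directly and those that come through y:
  without y':      8x^3
  multiplying y':  4y^3

so (8x^3) + (4y^3)·y' = 0, and therefore
  dy/dx = -(8x^3)/(4y^3) = -2x^3/y^3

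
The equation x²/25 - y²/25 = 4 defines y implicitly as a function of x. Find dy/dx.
Differentiate both sides with respect to x, treating y as y(x). By the chain rule, any term containing y contributes a factor of y' = dy/dx when we differentiate it.

Move every term to one side and write the relation as F(x, y) = 0. Term by term,
  d/dx[x^2/25] = 2x/25
  d/dx[-y^2/25] = -2y·y'/25
  d/dx[-4] = 0

The pieces without y' make up ∂F/∂x and the coefficient of y' is ∂F/∂y:
  ∂F/∂x = 2x/25,
  ∂F/∂y = -2y/25.

Since d/dx[F] = ∂F/∂x + (∂F/∂y)·y' = 0, solve for y':
  (∂F/∂y)·y' = -∂F/∂x
  dy/dx = -(∂F/∂x)/(∂F/∂y) = -(2x/25)/(-2y/25) = x/y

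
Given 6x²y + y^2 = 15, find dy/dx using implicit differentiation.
Apply d/dx to both sides, remembering that y depends on x. Each occurrence of y therefore brings in a y' = dy/dx via the chain rule.

With F(x, y) equal to the left-hand side minus the right, differentiate F term by term:
  d/dx[6x^2y] = 6x^2·y' + 12xy
  d/dx[y^2] = 2y·y'
  d/dx[-15] = 0
Adding these up, d/dx[F] = 0 becomes
  (12xy) + (6x^2 + 2y)·y' = 0,
so isolating y',
  dy/dx = -(12xy)/(6x^2 + 2y) = -6xy/(3x^2 + y)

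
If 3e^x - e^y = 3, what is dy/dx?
Differentiate the relation implicitly: treat y = y(x) and apply the chain rule, so every y-derivative picks up a y' = dy/dx factor.

With everything moved to the left-hand side, differentiate term by term:
  d/dx[3e^(x)] = 3e^(x)
  d/dx[-e^(y)] = -y'·e^(y)
  d/dx[-3] = 0

Separating the contributions that come from x directly and those that come through y:
  without y':      3e^(x)
  multiplying y':  -e^(y)

so (3e^(x)) + (-e^(y))·y' = 0, and therefore
  dy/dx = -(3e^(x))/(-e^(y)) = 3e^(x - y)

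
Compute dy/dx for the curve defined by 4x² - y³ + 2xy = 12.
Apply d/dx to both sides, remembering that y depends on x. Each occurrence of y therefore brings in a y' = dy/dx via the chain rule.

With F(x, y) equal to the left-hand side minus the right, differentiate F term by term:
  d/dx[4x^2] = 8x
  d/dx[2xy] = 2x·y' + 2y
  d/dx[-y^3] = -3y^2·y'
  d/dx[-12] = 0
Adding these up, d/dx[F] = 0 becomes
  (8x + 2y) + (2x - 3y^2)·y' = 0,
so isolating y',
  dy/dx = -(8x + 2y)/(2x - 3y^2) = 2(-4x - y)/(2x - 3y^2)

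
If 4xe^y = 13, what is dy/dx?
Take d/dx of both sides. Since y is implicitly a function of x, the chain rule attaches a y' = dy/dx factor whenever we differentiate through y.

Set F(x, y) = (left side) − (right side), so the curve is F = 0. Differentiating each term of F:
  d/dx[4x·e^(y)] = 4x·y'·e^(y) + 4e^(y)
  d/dx[-13] = 0

Collecting, the y'-free part is the partial derivative in x and the y' coefficient is the partial derivative in y:
  ∂F/∂x = 4e^(y)
  ∂F/∂y = 4x·e^(y)

so d/dx[F(x, y(x))] = ∂F/∂x + (∂F/∂y)·y' = 0. Rearranging,
  dy/dx = -(∂F/∂x)/(∂F/∂y) = -(4e^(y))/(4x·e^(y)) = -1/x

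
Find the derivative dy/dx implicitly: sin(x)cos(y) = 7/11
Apply d/dx to both sides, remembering that y depends on x. Each occurrence of y therefore brings in a y' = dy/dx via the chain rule.

With F(x, y) equal to the left-hand side minus the right, differentiate F term by term:
  d/dx[sin(x)·cos(y)] = -y'·sin(x)·sin(y) + cos(x)·cos(y)
  d/dx[-7/11] = 0
Adding these up, d/dx[F] = 0 becomes
  (cos(x)·cos(y)) + (-sin(x)·sin(y))·y' = 0,
so isolating y',
  dy/dx = -(cos(x)·cos(y))/(-sin(x)·sin(y)) = 1/(tan(x)·tan(y))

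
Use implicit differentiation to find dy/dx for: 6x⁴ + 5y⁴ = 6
Apply d/dx to both sides, remembering that y depends on x. Each occurrence of y therefore brings in a y' = dy/dx via the chain rule.

With F(x, y) equal to the left-hand side minus the right, differentiate F term by term:
  d/dx[6x^4] = 24x^3
  d/dx[5y^4] = 20y^3·y'
  d/dx[-6] = 0
Adding these up, d/dx[F] = 0 becomes
  (24x^3) + (20y^3)·y' = 0,
so isolating y',
  dy/dx = -(24x^3)/(20y^3) = -6x^3/(5y^3)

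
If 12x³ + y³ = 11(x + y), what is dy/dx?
Differentiate both sides with respect to x, treating y as y(x). By the chain rule, any term containing y contributes a factor of y' = dy/dx when we differentiate it.

Move every term to one side and write the relation as F(x, y) = 0. Term by term,
  d/dx[12x^3] = 36x^2
  d/dx[-11x] = -11
  d/dx[y^3] = 3y^2·y'
  d/dx[-11y] = -11·y'

The pieces without y' make up ∂F/∂x and the coefficient of y' is ∂F/∂y:
  ∂F/∂x = 36x^2 - 11,
  ∂F/∂y = 3y^2 - 11.

Since d/dx[F] = ∂F/∂x + (∂F/∂y)·y' = 0, solve for y':
  (∂F/∂y)·y' = -∂F/∂x
  dy/dx = -(∂F/∂x)/(∂F/∂y) = -(36x^2 - 11)/(3y^2 - 11) = (11 - 36x^2)/(3y^2 - 11)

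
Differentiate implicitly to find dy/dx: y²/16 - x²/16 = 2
Differentiate both sides with respect to x, treating y as y(x). By the chain rule, any term containing y contributes a factor of y' = dy/dx when we differentiate it.

Move every term to one side and write the relation as F(x, y) = 0. Term by term,
  d/dx[-x^2/16] = -x/8
  d/dx[y^2/16] = y·y'/8
  d/dx[-2] = 0

The pieces without y' make up ∂F/∂x and the coefficient of y' is ∂F/∂y:
  ∂F/∂x = -x/8,
  ∂F/∂y = y/8.

Since d/dx[F] = ∂F/∂x + (∂F/∂y)·y' = 0, solve for y':
  (∂F/∂y)·y' = -∂F/∂x
  dy/dx = -(∂F/∂x)/(∂F/∂y) = -(-x/8)/(y/8) = x/y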